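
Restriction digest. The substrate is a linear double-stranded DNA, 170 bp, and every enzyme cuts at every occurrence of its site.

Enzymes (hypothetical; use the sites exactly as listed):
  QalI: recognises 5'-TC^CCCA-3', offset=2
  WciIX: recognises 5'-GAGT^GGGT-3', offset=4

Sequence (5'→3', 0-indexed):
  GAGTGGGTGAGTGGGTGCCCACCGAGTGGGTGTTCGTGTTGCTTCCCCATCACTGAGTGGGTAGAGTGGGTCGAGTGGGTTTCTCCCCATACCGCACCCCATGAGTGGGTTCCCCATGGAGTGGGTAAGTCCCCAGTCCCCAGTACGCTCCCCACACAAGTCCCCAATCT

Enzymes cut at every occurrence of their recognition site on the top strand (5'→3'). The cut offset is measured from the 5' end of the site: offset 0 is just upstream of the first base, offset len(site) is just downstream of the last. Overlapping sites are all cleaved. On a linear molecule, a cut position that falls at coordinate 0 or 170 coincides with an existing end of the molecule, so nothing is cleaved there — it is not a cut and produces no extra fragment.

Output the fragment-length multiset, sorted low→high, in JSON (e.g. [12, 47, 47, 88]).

[4,6,7,8,8,9,9,9,9,10,12,12,13,15,18,21]

Site scan:
  QalI (TCCCCA, off=2): starts [43, 83, 110, 129, 136, 148, 160] → cuts [45, 85, 112, 131, 138, 150, 162]
  WciIX (GAGTGGGT, off=4): starts [0, 8, 23, 54, 63, 72, 102, 118] → cuts [4, 12, 27, 58, 67, 76, 106, 122]

Pooled cuts: [4, 12, 27, 45, 58, 67, 76, 85, 106, 112, 122, 131, 138, 150, 162]

Fragments:
  [0,4): 4 bp
  [4,12): 8 bp
  [12,27): 15 bp
  [27,45): 18 bp
  [45,58): 13 bp
  [58,67): 9 bp
  [67,76): 9 bp
  [76,85): 9 bp
  [85,106): 21 bp
  [106,112): 6 bp
  [112,122): 10 bp
  [122,131): 9 bp
  [131,138): 7 bp
  [138,150): 12 bp
  [150,162): 12 bp
  [162,170): 8 bp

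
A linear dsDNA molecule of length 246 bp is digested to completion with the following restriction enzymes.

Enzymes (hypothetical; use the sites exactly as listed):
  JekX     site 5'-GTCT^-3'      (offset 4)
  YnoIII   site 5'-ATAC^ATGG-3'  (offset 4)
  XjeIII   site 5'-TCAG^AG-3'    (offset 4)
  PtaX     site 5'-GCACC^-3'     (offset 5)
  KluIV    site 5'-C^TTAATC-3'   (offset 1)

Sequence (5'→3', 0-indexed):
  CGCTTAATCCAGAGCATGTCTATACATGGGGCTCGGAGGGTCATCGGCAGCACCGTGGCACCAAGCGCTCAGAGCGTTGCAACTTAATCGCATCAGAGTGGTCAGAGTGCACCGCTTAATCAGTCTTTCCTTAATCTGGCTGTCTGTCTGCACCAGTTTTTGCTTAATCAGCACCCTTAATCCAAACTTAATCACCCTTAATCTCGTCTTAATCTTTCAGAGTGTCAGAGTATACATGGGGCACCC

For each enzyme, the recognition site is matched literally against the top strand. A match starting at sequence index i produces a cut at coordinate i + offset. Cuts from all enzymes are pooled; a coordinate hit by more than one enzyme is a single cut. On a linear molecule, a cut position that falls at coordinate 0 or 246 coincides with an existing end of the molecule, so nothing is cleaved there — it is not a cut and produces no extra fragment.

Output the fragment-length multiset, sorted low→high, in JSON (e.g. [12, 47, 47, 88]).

Per-enzyme occurrences:
  JekX GTCT/4: at [17, 122, 141, 145, 205] ⇒ [21, 126, 145, 149, 209]
  YnoIII ATACATGG/4: at [21, 231] ⇒ [25, 235]
  XjeIII TCAGAG/4: at [68, 92, 101, 216, 224] ⇒ [72, 96, 105, 220, 228]
  PtaX GCACC/5: at [49, 57, 108, 149, 170, 240] ⇒ [54, 62, 113, 154, 175, 245]
  KluIV CTTAATC/1: at [2, 82, 114, 129, 162, 175, 186, 196, 207] ⇒ [3, 83, 115, 130, 163, 176, 187, 197, 208]

All cut coordinates (distinct, sorted): [3, 21, 25, 54, 62, 72, 83, 96, 105, 113, 115, 126, 130, 145, 149, 154, 163, 175, 176, 187, 197, 208, 209, 220, 228, 235, 245]

Fragment lengths:
  [0,3): 3 bp
  [3,21): 18 bp
  [21,25): 4 bp
  [25,54): 29 bp
  [54,62): 8 bp
  [62,72): 10 bp
  [72,83): 11 bp
  [83,96): 13 bp
  [96,105): 9 bp
  [105,113): 8 bp
  [113,115): 2 bp
  [115,126): 11 bp
  [126,130): 4 bp
  [130,145): 15 bp
  [145,149): 4 bp
  [149,154): 5 bp
  [154,163): 9 bp
  [163,175): 12 bp
  [175,176): 1 bp
  [176,187): 11 bp
  [187,197): 10 bp
  [197,208): 11 bp
  [208,209): 1 bp
  [209,220): 11 bp
  [220,228): 8 bp
  [228,235): 7 bp
  [235,245): 10 bp
  [245,246): 1 bp

[1,1,1,2,3,4,4,4,5,7,8,8,8,9,9,10,10,10,11,11,11,11,11,12,13,15,18,29]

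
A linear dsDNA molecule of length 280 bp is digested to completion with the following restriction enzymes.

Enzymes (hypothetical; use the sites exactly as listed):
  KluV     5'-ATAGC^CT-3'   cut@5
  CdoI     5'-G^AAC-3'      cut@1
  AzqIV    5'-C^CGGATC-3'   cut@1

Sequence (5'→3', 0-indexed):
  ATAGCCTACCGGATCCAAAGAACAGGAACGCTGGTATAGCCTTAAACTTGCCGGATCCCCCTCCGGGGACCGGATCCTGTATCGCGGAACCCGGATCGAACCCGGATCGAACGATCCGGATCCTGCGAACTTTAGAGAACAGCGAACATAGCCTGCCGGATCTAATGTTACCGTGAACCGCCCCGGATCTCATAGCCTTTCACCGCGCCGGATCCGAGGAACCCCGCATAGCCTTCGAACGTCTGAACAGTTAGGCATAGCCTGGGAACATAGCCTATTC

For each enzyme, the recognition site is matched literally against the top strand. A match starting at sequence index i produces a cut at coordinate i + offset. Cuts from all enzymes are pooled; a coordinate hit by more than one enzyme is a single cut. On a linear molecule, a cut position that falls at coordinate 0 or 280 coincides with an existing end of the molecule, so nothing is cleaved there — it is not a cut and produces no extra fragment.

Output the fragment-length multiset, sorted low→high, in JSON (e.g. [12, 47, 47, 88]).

[4,4,4,4,5,5,5,6,6,7,7,7,7,8,8,8,8,10,11,11,11,11,12,13,13,14,16,17,19,19]

Site scan:
  KluV (ATAGCCT, off=5): starts [0, 35, 147, 191, 227, 256, 269] → cuts [5, 40, 152, 196, 232, 261, 274]
  CdoI (GAAC, off=1): starts [19, 25, 86, 97, 108, 126, 136, 143, 174, 218, 236, 244, 265] → cuts [20, 26, 87, 98, 109, 127, 137, 144, 175, 219, 237, 245, 266]
  AzqIV (CCGGATC, off=1): starts [8, 50, 69, 90, 101, 115, 155, 182, 207] → cuts [9, 51, 70, 91, 102, 116, 156, 183, 208]

Pooled cuts: [5, 9, 20, 26, 40, 51, 70, 87, 91, 98, 102, 109, 116, 127, 137, 144, 152, 156, 175, 183, 196, 208, 219, 232, 237, 245, 261, 266, 274]

Fragments:
  [0,5): 5 bp
  [5,9): 4 bp
  [9,20): 11 bp
  [20,26): 6 bp
  [26,40): 14 bp
  [40,51): 11 bp
  [51,70): 19 bp
  [70,87): 17 bp
  [87,91): 4 bp
  [91,98): 7 bp
  [98,102): 4 bp
  [102,109): 7 bp
  [109,116): 7 bp
  [116,127): 11 bp
  [127,137): 10 bp
  [137,144): 7 bp
  [144,152): 8 bp
  [152,156): 4 bp
  [156,175): 19 bp
  [175,183): 8 bp
  [183,196): 13 bp
  [196,208): 12 bp
  [208,219): 11 bp
  [219,232): 13 bp
  [232,237): 5 bp
  [237,245): 8 bp
  [245,261): 16 bp
  [261,266): 5 bp
  [266,274): 8 bp
  [274,280): 6 bp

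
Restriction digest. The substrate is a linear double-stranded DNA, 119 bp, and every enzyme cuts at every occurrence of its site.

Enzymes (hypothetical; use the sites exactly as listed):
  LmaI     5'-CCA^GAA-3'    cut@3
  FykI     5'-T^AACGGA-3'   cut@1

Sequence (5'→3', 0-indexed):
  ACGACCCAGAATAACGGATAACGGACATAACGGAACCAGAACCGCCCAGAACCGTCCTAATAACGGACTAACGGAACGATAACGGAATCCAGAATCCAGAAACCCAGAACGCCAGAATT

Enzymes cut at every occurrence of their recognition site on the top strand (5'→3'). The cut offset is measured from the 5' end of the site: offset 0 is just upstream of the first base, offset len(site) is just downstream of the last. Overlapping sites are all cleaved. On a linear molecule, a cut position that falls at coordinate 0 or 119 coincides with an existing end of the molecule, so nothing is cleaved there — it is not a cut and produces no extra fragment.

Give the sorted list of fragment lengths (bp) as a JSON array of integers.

Per-enzyme occurrences:
  LmaI CCAGAA/3: at [5, 35, 45, 88, 95, 103, 111] ⇒ [8, 38, 48, 91, 98, 106, 114]
  FykI TAACGGA/1: at [11, 18, 27, 60, 68, 79] ⇒ [12, 19, 28, 61, 69, 80]

All cut coordinates (distinct, sorted): [8, 12, 19, 28, 38, 48, 61, 69, 80, 91, 98, 106, 114]

Fragments:
  [0,8): 8 bp
  [8,12): 4 bp
  [12,19): 7 bp
  [19,28): 9 bp
  [28,38): 10 bp
  [38,48): 10 bp
  [48,61): 13 bp
  [61,69): 8 bp
  [69,80): 11 bp
  [80,91): 11 bp
  [91,98): 7 bp
  [98,106): 8 bp
  [106,114): 8 bp
  [114,119): 5 bp

[4,5,7,7,8,8,8,8,9,10,10,11,11,13]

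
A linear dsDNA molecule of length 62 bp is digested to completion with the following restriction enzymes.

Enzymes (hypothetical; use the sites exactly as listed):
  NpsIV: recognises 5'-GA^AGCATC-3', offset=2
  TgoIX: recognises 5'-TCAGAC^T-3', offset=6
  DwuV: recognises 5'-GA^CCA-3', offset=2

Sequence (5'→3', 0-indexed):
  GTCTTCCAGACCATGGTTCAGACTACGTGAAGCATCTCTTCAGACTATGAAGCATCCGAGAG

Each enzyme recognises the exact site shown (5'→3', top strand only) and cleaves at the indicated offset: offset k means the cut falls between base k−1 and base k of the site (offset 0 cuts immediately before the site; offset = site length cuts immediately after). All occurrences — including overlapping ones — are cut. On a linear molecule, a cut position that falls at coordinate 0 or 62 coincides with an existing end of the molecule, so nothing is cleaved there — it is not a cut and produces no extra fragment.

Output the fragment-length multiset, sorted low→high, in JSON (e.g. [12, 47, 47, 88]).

Per-enzyme occurrences:
  NpsIV (GAAGCATC, off=2): starts [28, 48] → cuts [30, 50]
  TgoIX (TCAGACT, off=6): starts [17, 39] → cuts [23, 45]
  DwuV (GACCA, off=2): starts [8] → cuts [10]

All cut coordinates (distinct, sorted): [10, 23, 30, 45, 50]

Fragment lengths:
  [0,10): 10 bp
  [10,23): 13 bp
  [23,30): 7 bp
  [30,45): 15 bp
  [45,50): 5 bp
  [50,62): 12 bp

[5,7,10,12,13,15]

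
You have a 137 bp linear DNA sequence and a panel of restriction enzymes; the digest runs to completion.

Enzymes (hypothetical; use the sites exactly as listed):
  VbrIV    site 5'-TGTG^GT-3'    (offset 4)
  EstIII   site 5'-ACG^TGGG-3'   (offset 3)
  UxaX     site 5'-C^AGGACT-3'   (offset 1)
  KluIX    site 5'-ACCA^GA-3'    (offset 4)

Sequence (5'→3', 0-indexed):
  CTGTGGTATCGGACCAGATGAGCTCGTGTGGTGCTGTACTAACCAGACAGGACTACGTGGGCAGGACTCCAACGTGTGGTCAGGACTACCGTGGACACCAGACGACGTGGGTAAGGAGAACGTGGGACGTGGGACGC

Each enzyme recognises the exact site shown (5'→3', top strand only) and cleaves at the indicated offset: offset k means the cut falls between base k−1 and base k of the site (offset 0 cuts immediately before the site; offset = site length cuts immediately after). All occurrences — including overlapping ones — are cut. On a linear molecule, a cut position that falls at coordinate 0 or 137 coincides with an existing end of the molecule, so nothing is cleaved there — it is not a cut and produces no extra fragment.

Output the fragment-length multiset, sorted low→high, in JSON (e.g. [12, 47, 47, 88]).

[3,3,5,5,7,7,8,9,11,14,15,15,16,19]

Per-enzyme occurrences:
  VbrIV TGTGGT/4: at [1, 26, 74] ⇒ [5, 30, 78]
  EstIII ACGTGGG/3: at [54, 104, 119, 126] ⇒ [57, 107, 122, 129]
  UxaX CAGGACT/1: at [47, 61, 80] ⇒ [48, 62, 81]
  KluIX ACCAGA/4: at [12, 41, 96] ⇒ [16, 45, 100]

Pooled cuts: [5, 16, 30, 45, 48, 57, 62, 78, 81, 100, 107, 122, 129]

Fragments:
  [0,5): 5 bp
  [5,16): 11 bp
  [16,30): 14 bp
  [30,45): 15 bp
  [45,48): 3 bp
  [48,57): 9 bp
  [57,62): 5 bp
  [62,78): 16 bp
  [78,81): 3 bp
  [81,100): 19 bp
  [100,107): 7 bp
  [107,122): 15 bp
  [122,129): 7 bp
  [129,137): 8 bp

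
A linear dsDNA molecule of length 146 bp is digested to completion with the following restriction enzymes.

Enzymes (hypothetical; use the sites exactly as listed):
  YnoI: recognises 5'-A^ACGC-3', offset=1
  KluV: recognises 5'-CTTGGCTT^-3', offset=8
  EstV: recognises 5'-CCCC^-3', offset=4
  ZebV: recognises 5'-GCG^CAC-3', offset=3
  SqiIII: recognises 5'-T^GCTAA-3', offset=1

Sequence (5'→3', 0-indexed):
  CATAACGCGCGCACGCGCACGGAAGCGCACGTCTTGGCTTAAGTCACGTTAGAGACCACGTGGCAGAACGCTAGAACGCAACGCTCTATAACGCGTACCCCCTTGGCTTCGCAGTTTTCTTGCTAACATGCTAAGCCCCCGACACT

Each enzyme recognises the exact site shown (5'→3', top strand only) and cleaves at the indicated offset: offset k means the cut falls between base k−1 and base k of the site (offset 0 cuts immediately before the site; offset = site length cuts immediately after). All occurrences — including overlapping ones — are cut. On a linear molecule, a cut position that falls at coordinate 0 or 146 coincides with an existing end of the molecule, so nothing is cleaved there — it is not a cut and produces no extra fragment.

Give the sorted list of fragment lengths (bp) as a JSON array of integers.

[1,1,4,5,6,6,7,7,8,8,10,10,10,11,12,13,27]

Per-enzyme occurrences:
  YnoI AACGC/1: at [3, 66, 74, 79, 89] ⇒ [4, 67, 75, 80, 90]
  KluV CTTGGCTT/8: at [32, 101] ⇒ [40, 109]
  EstV CCCC/4: at [97, 98, 135, 136] ⇒ [101, 102, 139, 140]
  ZebV GCGCAC/3: at [8, 14, 24] ⇒ [11, 17, 27]
  SqiIII TGCTAA/1: at [120, 128] ⇒ [121, 129]

Pooled cuts: [4, 11, 17, 27, 40, 67, 75, 80, 90, 101, 102, 109, 121, 129, 139, 140]

Fragments:
  [0,4): 4 bp
  [4,11): 7 bp
  [11,17): 6 bp
  [17,27): 10 bp
  [27,40): 13 bp
  [40,67): 27 bp
  [67,75): 8 bp
  [75,80): 5 bp
  [80,90): 10 bp
  [90,101): 11 bp
  [101,102): 1 bp
  [102,109): 7 bp
  [109,121): 12 bp
  [121,129): 8 bp
  [129,139): 10 bp
  [139,140): 1 bp
  [140,146): 6 bp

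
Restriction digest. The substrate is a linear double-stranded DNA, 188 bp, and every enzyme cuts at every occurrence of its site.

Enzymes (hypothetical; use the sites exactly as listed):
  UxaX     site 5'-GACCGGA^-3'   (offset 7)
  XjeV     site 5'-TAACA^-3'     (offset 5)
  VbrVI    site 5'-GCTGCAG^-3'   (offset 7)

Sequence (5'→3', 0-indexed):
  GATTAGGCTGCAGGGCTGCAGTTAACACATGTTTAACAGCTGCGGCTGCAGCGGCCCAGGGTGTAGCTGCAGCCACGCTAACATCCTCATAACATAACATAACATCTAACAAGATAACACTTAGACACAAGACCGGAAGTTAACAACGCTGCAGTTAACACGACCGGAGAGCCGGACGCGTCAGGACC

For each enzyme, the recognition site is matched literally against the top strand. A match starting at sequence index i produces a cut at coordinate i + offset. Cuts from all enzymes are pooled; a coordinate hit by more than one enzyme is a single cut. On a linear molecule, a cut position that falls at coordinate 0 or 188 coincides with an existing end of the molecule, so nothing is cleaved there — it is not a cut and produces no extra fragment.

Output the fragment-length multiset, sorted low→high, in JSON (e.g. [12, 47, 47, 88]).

[5,5,6,6,7,8,8,8,8,9,11,11,11,13,13,18,20,21]

Scan for sites:
  UxaX (GACCGGA, off=7): starts [130, 161] → cuts [137, 168]
  XjeV (TAACA, off=5): starts [22, 33, 78, 89, 94, 99, 106, 114, 140, 155] → cuts [27, 38, 83, 94, 99, 104, 111, 119, 145, 160]
  VbrVI (GCTGCAG, off=7): starts [6, 14, 44, 65, 147] → cuts [13, 21, 51, 72, 154]

All cut coordinates (distinct, sorted): [13, 21, 27, 38, 51, 72, 83, 94, 99, 104, 111, 119, 137, 145, 154, 160, 168]

Fragment lengths:
  [0,13): 13 bp
  [13,21): 8 bp
  [21,27): 6 bp
  [27,38): 11 bp
  [38,51): 13 bp
  [51,72): 21 bp
  [72,83): 11 bp
  [83,94): 11 bp
  [94,99): 5 bp
  [99,104): 5 bp
  [104,111): 7 bp
  [111,119): 8 bp
  [119,137): 18 bp
  [137,145): 8 bp
  [145,154): 9 bp
  [154,160): 6 bp
  [160,168): 8 bp
  [168,188): 20 bp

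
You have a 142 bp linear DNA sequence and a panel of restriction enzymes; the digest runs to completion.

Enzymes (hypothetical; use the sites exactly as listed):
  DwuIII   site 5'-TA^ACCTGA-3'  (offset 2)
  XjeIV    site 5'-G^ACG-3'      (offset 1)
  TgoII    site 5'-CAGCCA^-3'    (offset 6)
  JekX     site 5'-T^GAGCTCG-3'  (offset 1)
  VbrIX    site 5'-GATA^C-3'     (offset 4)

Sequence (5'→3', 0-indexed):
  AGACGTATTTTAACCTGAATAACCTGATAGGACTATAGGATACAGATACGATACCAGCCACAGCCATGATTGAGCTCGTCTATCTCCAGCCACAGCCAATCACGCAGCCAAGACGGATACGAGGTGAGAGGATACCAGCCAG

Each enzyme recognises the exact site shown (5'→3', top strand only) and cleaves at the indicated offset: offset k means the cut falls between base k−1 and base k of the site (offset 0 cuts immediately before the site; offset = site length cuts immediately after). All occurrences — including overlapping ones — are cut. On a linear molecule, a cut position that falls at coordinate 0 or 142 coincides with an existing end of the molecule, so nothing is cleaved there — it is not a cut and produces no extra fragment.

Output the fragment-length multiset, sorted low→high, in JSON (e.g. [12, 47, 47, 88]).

Per-enzyme occurrences:
  DwuIII (TAACCTGA, off=2): starts [10, 19] → cuts [12, 21]
  XjeIV (GACG, off=1): starts [1, 111] → cuts [2, 112]
  TgoII (CAGCCA, off=6): starts [54, 60, 86, 92, 104, 135] → cuts [60, 66, 92, 98, 110, 141]
  JekX (TGAGCTCG, off=1): starts [70] → cuts [71]
  VbrIX (GATAC, off=4): starts [38, 44, 49, 115, 130] → cuts [42, 48, 53, 119, 134]

Pooled cuts: [2, 12, 21, 42, 48, 53, 60, 66, 71, 92, 98, 110, 112, 119, 134, 141]

Fragment lengths:
  [0,2): 2 bp
  [2,12): 10 bp
  [12,21): 9 bp
  [21,42): 21 bp
  [42,48): 6 bp
  [48,53): 5 bp
  [53,60): 7 bp
  [60,66): 6 bp
  [66,71): 5 bp
  [71,92): 21 bp
  [92,98): 6 bp
  [98,110): 12 bp
  [110,112): 2 bp
  [112,119): 7 bp
  [119,134): 15 bp
  [134,141): 7 bp
  [141,142): 1 bp

[1,2,2,5,5,6,6,6,7,7,7,9,10,12,15,21,21]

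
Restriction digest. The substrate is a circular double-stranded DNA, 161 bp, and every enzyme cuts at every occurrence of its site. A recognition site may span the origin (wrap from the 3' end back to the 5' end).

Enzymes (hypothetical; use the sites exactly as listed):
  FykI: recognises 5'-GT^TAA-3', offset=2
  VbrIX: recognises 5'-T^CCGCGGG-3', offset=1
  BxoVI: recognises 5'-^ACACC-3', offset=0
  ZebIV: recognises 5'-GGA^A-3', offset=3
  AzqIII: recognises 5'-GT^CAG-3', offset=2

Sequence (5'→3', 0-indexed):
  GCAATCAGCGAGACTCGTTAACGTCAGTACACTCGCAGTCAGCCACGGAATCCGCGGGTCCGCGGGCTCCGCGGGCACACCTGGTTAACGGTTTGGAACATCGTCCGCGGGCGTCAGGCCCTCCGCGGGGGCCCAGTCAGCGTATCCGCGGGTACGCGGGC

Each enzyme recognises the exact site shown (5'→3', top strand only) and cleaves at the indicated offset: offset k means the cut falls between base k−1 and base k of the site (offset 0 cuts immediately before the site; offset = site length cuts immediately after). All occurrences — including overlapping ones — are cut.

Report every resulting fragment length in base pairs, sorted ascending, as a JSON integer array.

[2,6,7,8,8,8,8,9,9,10,10,12,15,15,34]

Site scan:
  FykI (GTTAA, off=2): starts [16, 83] → cuts [18, 85]
  VbrIX (TCCGCGGG, off=1): starts [50, 58, 67, 103, 121, 144] → cuts [51, 59, 68, 104, 122, 145]
  BxoVI (ACACC, off=0): starts [76] → cuts [76]
  ZebIV (GGAA, off=3): starts [46, 94] → cuts [49, 97]
  AzqIII (GTCAG, off=2): starts [22, 37, 112, 135] → cuts [24, 39, 114, 137]

All cut coordinates (distinct, sorted): [18, 24, 39, 49, 51, 59, 68, 76, 85, 97, 104, 114, 122, 137, 145]

Fragments:
  18→24: 6 bp
  24→39: 15 bp
  39→49: 10 bp
  49→51: 2 bp
  51→59: 8 bp
  59→68: 9 bp
  68→76: 8 bp
  76→85: 9 bp
  85→97: 12 bp
  97→104: 7 bp
  104→114: 10 bp
  114→122: 8 bp
  122→137: 15 bp
  137→145: 8 bp
  145→18 (wrap): 161-145+18 = 34 bp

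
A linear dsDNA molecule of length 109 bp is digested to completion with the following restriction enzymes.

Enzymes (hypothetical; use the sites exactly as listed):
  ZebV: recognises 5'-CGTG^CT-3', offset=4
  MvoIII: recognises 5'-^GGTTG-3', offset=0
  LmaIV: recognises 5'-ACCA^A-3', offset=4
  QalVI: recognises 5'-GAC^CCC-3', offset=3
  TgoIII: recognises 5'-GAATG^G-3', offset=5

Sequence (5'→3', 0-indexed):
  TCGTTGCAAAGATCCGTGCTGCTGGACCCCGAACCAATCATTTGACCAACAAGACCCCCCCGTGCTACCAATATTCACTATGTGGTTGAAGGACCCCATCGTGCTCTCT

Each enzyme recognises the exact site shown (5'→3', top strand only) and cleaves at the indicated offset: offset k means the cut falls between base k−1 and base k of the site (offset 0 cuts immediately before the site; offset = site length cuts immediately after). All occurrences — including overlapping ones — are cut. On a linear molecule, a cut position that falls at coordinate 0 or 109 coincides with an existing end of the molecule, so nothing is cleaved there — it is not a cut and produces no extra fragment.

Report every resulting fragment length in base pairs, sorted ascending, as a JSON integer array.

Scan for sites:
  ZebV CGTGCT/4: at [14, 60, 99] ⇒ [18, 64, 103]
  MvoIII GGTTG/0: at [83] ⇒ [83]
  LmaIV ACCAA/4: at [32, 44, 66] ⇒ [36, 48, 70]
  QalVI GACCCC/3: at [24, 52, 91] ⇒ [27, 55, 94]
  TgoIII (GAATGG, off=5): no sites

Pooled cuts: [18, 27, 36, 48, 55, 64, 70, 83, 94, 103]

Fragments:
  [0,18): 18 bp
  [18,27): 9 bp
  [27,36): 9 bp
  [36,48): 12 bp
  [48,55): 7 bp
  [55,64): 9 bp
  [64,70): 6 bp
  [70,83): 13 bp
  [83,94): 11 bp
  [94,103): 9 bp
  [103,109): 6 bp

[6,6,7,9,9,9,9,11,12,13,18]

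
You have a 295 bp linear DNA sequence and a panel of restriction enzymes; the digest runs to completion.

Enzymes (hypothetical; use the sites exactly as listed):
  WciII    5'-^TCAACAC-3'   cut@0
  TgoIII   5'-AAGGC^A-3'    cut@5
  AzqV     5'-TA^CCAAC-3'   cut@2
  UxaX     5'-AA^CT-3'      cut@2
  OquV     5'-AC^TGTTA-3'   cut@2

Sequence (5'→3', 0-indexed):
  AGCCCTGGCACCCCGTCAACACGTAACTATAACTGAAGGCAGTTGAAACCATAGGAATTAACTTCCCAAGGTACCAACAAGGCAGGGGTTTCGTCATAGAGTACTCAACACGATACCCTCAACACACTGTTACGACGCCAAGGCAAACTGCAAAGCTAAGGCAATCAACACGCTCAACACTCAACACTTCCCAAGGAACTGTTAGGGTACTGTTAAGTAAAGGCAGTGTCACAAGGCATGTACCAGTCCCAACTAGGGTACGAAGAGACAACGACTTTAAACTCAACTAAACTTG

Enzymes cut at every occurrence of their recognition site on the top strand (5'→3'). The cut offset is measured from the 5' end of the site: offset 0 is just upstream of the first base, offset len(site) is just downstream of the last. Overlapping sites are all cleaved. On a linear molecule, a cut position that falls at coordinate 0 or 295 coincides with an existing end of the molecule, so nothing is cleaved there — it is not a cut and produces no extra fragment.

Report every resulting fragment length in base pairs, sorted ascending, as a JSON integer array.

[1,2,3,4,5,5,6,7,8,9,9,10,11,11,12,13,14,14,15,15,15,17,18,21,21,29]

Site scan:
  WciII (TCAACAC, off=0): starts [15, 104, 118, 164, 173, 180] → cuts [15, 104, 118, 164, 173, 180]
  TgoIII (AAGGCA, off=5): starts [35, 78, 139, 157, 219, 232] → cuts [40, 83, 144, 162, 224, 237]
  AzqV (TACCAAC, off=2): starts [71] → cuts [73]
  UxaX (AACT, off=2): starts [24, 30, 59, 145, 196, 250, 279, 284, 289] → cuts [26, 32, 61, 147, 198, 252, 281, 286, 291]
  OquV (ACTGTTA, off=2): starts [125, 197, 208] → cuts [127, 199, 210]

All cut coordinates (distinct, sorted): [15, 26, 32, 40, 61, 73, 83, 104, 118, 127, 144, 147, 162, 164, 173, 180, 198, 199, 210, 224, 237, 252, 281, 286, 291]

Fragment lengths:
  [0,15): 15 bp
  [15,26): 11 bp
  [26,32): 6 bp
  [32,40): 8 bp
  [40,61): 21 bp
  [61,73): 12 bp
  [73,83): 10 bp
  [83,104): 21 bp
  [104,118): 14 bp
  [118,127): 9 bp
  [127,144): 17 bp
  [144,147): 3 bp
  [147,162): 15 bp
  [162,164): 2 bp
  [164,173): 9 bp
  [173,180): 7 bp
  [180,198): 18 bp
  [198,199): 1 bp
  [199,210): 11 bp
  [210,224): 14 bp
  [224,237): 13 bp
  [237,252): 15 bp
  [252,281): 29 bp
  [281,286): 5 bp
  [286,291): 5 bp
  [291,295): 4 bp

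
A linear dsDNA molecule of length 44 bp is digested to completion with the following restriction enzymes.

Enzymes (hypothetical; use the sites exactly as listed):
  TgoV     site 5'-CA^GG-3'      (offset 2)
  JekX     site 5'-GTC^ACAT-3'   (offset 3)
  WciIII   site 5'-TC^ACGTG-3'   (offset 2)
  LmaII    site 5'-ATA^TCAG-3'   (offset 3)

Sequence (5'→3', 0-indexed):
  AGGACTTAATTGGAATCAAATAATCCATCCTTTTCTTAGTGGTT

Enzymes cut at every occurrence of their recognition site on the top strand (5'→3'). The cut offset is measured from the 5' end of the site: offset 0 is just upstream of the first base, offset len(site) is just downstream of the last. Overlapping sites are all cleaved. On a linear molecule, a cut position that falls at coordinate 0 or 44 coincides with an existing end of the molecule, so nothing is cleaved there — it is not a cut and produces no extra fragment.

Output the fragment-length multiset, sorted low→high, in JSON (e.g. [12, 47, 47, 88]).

[44]

Scan for sites:
  TgoV (CAGG, off=2): no sites
  JekX (GTCACAT, off=3): no sites
  WciIII (TCACGTG, off=2): no sites
  LmaII (ATATCAG, off=3): no sites

All cut coordinates (distinct, sorted): ∅

Fragments:
  no cuts → one linear fragment of 44 bp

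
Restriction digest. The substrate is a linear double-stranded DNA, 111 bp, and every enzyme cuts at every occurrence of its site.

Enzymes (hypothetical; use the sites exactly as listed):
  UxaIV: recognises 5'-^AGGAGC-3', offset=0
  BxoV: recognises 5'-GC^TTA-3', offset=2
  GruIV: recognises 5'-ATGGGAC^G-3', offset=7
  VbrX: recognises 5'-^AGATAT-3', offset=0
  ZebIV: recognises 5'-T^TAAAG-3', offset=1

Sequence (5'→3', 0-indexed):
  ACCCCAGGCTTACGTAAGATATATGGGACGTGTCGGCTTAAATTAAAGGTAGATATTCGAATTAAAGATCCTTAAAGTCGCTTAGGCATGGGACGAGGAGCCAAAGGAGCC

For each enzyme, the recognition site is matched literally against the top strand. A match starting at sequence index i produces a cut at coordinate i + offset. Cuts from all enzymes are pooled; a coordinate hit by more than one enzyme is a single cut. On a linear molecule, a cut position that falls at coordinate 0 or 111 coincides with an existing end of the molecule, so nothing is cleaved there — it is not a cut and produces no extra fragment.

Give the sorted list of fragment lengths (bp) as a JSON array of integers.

[1,6,7,7,7,8,9,9,9,10,12,13,13]

Per-enzyme occurrences:
  UxaIV AGGAGC/0: at [95, 104] ⇒ [95, 104]
  BxoV GCTTA/2: at [7, 35, 79] ⇒ [9, 37, 81]
  GruIV ATGGGACG/7: at [22, 87] ⇒ [29, 94]
  VbrX AGATAT/0: at [16, 50] ⇒ [16, 50]
  ZebIV TTAAAG/1: at [42, 61, 71] ⇒ [43, 62, 72]

Pooled cuts: [9, 16, 29, 37, 43, 50, 62, 72, 81, 94, 95, 104]

Fragments:
  [0,9): 9 bp
  [9,16): 7 bp
  [16,29): 13 bp
  [29,37): 8 bp
  [37,43): 6 bp
  [43,50): 7 bp
  [50,62): 12 bp
  [62,72): 10 bp
  [72,81): 9 bp
  [81,94): 13 bp
  [94,95): 1 bp
  [95,104): 9 bp
  [104,111): 7 bp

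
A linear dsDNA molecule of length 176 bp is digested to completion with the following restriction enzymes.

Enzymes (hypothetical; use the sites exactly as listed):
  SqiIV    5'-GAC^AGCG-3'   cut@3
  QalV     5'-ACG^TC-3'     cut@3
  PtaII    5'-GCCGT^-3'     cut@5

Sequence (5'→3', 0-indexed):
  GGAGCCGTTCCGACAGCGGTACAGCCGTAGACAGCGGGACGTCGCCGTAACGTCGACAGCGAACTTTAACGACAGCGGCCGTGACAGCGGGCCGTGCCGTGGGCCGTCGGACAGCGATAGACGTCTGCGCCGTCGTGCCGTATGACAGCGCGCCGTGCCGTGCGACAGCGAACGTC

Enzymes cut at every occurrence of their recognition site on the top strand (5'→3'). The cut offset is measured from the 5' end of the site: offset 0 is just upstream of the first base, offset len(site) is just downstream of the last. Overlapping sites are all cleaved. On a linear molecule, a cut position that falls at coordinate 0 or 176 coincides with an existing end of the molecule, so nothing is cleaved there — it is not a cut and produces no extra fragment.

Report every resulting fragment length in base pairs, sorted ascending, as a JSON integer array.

Per-enzyme occurrences:
  SqiIV GACAGCG/3: at [11, 29, 54, 70, 82, 109, 143, 163] ⇒ [14, 32, 57, 73, 85, 112, 146, 166]
  QalV ACGTC/3: at [38, 49, 120, 171] ⇒ [41, 52, 123, 174]
  PtaII GCCGT/5: at [3, 23, 43, 77, 90, 95, 102, 128, 136, 151, 156] ⇒ [8, 28, 48, 82, 95, 100, 107, 133, 141, 156, 161]

All cut coordinates (distinct, sorted): [8, 14, 28, 32, 41, 48, 52, 57, 73, 82, 85, 95, 100, 107, 112, 123, 133, 141, 146, 156, 161, 166, 174]

Fragment lengths:
  [0,8): 8 bp
  [8,14): 6 bp
  [14,28): 14 bp
  [28,32): 4 bp
  [32,41): 9 bp
  [41,48): 7 bp
  [48,52): 4 bp
  [52,57): 5 bp
  [57,73): 16 bp
  [73,82): 9 bp
  [82,85): 3 bp
  [85,95): 10 bp
  [95,100): 5 bp
  [100,107): 7 bp
  [107,112): 5 bp
  [112,123): 11 bp
  [123,133): 10 bp
  [133,141): 8 bp
  [141,146): 5 bp
  [146,156): 10 bp
  [156,161): 5 bp
  [161,166): 5 bp
  [166,174): 8 bp
  [174,176): 2 bp

[2,3,4,4,5,5,5,5,5,5,6,7,7,8,8,8,9,9,10,10,10,11,14,16]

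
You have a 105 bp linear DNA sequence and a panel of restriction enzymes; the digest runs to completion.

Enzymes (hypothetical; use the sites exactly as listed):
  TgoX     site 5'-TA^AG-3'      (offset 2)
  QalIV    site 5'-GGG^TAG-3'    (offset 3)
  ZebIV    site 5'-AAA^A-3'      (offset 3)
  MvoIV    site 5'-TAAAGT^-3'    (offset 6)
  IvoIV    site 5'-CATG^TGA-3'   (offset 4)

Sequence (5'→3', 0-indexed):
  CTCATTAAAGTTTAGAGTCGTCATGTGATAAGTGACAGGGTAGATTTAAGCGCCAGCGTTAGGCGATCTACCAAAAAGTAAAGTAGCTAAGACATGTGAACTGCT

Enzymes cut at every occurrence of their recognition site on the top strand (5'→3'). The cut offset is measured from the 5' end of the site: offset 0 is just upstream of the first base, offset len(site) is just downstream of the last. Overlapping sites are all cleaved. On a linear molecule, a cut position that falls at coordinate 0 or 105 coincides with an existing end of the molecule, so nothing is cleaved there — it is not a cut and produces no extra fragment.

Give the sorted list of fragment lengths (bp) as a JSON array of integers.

Scan for sites:
  TgoX TAAG/2: at [28, 46, 87] ⇒ [30, 48, 89]
  QalIV GGGTAG/3: at [37] ⇒ [40]
  ZebIV AAAA/3: at [72, 73] ⇒ [75, 76]
  MvoIV TAAAGT/6: at [5, 78] ⇒ [11, 84]
  IvoIV CATGTGA/4: at [21, 92] ⇒ [25, 96]

All cut coordinates (distinct, sorted): [11, 25, 30, 40, 48, 75, 76, 84, 89, 96]

Fragments:
  [0,11): 11 bp
  [11,25): 14 bp
  [25,30): 5 bp
  [30,40): 10 bp
  [40,48): 8 bp
  [48,75): 27 bp
  [75,76): 1 bp
  [76,84): 8 bp
  [84,89): 5 bp
  [89,96): 7 bp
  [96,105): 9 bp

[1,5,5,7,8,8,9,10,11,14,27]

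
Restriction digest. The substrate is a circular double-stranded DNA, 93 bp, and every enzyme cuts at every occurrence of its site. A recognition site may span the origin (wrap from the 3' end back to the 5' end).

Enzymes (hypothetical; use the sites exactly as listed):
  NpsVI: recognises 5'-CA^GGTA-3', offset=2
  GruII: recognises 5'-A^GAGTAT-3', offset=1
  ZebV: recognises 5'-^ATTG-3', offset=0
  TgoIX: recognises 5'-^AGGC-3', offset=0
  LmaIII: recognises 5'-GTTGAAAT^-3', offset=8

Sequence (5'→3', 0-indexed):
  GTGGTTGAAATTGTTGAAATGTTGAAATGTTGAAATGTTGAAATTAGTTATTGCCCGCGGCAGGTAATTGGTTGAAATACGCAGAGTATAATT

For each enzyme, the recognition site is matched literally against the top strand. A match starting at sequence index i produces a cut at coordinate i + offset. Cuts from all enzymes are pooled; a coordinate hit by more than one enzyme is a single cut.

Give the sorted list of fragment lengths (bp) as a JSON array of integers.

[2,4,5,5,7,8,8,8,9,12,12,13]

Per-enzyme occurrences:
  NpsVI CAGGTA/2: at [60] ⇒ [62]
  GruII AGAGTAT/1: at [82] ⇒ [83]
  ZebV ATTG/0: at [9, 49, 66, 90] ⇒ [9, 49, 66, 90]
  TgoIX (AGGC, off=0): no sites
  LmaIII GTTGAAAT/8: at [3, 12, 20, 28, 36, 70] ⇒ [11, 20, 28, 36, 44, 78]

All cut coordinates (distinct, sorted): [9, 11, 20, 28, 36, 44, 49, 62, 66, 78, 83, 90]

Fragments:
  9→11: 2 bp
  11→20: 9 bp
  20→28: 8 bp
  28→36: 8 bp
  36→44: 8 bp
  44→49: 5 bp
  49→62: 13 bp
  62→66: 4 bp
  66→78: 12 bp
  78→83: 5 bp
  83→90: 7 bp
  90→9 (wrap): 93-90+9 = 12 bp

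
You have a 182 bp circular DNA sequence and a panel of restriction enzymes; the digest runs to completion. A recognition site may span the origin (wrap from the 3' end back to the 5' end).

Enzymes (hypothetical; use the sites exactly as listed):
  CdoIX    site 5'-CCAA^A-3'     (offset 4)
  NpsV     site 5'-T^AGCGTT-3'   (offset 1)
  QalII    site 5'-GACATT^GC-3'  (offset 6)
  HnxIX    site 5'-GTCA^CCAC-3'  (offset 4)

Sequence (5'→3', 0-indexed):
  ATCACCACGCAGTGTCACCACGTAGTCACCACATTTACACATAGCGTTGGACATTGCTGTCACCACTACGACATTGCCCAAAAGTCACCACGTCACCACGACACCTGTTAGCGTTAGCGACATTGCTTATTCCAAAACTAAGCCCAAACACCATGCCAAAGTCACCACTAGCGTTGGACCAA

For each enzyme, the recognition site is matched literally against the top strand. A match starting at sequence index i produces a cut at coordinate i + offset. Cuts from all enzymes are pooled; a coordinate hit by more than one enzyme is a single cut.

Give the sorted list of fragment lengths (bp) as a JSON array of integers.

[5,5,6,6,7,8,11,11,12,12,13,13,13,14,14,15,17]

Site scan:
  CdoIX (CCAAA, off=4): starts [77, 131, 143, 155, 178] → cuts [0, 81, 135, 147, 159]
  NpsV (TAGCGTT, off=1): starts [41, 108, 168] → cuts [42, 109, 169]
  QalII (GACATTGC, off=6): starts [49, 69, 118] → cuts [55, 75, 124]
  HnxIX (GTCACCAC, off=4): starts [13, 24, 58, 83, 91, 160] → cuts [17, 28, 62, 87, 95, 164]

Pooled cuts: [0, 17, 28, 42, 55, 62, 75, 81, 87, 95, 109, 124, 135, 147, 159, 164, 169]

Fragments:
  0→17: 17 bp
  17→28: 11 bp
  28→42: 14 bp
  42→55: 13 bp
  55→62: 7 bp
  62→75: 13 bp
  75→81: 6 bp
  81→87: 6 bp
  87→95: 8 bp
  95→109: 14 bp
  109→124: 15 bp
  124→135: 11 bp
  135→147: 12 bp
  147→159: 12 bp
  159→164: 5 bp
  164→169: 5 bp
  169→0 (wrap): 182-169+0 = 13 bp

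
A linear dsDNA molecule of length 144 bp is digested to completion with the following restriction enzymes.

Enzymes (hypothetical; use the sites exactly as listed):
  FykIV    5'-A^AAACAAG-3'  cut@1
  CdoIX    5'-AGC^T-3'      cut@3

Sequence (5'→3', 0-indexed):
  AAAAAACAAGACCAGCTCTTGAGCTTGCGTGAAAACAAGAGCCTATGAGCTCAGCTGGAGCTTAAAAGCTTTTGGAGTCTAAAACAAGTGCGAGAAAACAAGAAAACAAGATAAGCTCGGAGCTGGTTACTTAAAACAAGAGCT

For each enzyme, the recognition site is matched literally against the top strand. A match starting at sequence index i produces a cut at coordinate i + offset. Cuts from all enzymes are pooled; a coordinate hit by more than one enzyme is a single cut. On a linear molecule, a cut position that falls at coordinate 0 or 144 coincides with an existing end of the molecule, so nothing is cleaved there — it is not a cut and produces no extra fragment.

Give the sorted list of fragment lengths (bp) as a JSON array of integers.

[1,3,5,6,7,8,8,8,8,10,10,12,13,13,14,18]

Scan for sites:
  FykIV AAAACAAG/1: at [2, 31, 80, 94, 102, 132] ⇒ [3, 32, 81, 95, 103, 133]
  CdoIX AGCT/3: at [13, 21, 47, 52, 58, 66, 113, 120, 140] ⇒ [16, 24, 50, 55, 61, 69, 116, 123, 143]

Pooled cuts: [3, 16, 24, 32, 50, 55, 61, 69, 81, 95, 103, 116, 123, 133, 143]

Fragments:
  [0,3): 3 bp
  [3,16): 13 bp
  [16,24): 8 bp
  [24,32): 8 bp
  [32,50): 18 bp
  [50,55): 5 bp
  [55,61): 6 bp
  [61,69): 8 bp
  [69,81): 12 bp
  [81,95): 14 bp
  [95,103): 8 bp
  [103,116): 13 bp
  [116,123): 7 bp
  [123,133): 10 bp
  [133,143): 10 bp
  [143,144): 1 bp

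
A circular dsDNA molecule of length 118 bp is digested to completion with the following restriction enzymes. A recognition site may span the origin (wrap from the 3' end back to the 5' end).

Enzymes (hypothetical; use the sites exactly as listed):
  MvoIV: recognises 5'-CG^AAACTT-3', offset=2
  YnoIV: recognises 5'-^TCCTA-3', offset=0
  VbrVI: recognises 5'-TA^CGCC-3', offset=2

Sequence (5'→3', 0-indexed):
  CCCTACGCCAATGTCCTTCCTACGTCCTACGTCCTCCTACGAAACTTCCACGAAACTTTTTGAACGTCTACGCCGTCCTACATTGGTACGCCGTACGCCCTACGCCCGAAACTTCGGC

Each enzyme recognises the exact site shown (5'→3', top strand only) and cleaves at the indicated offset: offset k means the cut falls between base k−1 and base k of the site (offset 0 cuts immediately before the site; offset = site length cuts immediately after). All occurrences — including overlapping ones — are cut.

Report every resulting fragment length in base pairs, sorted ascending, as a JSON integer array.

[5,6,7,7,7,7,10,11,12,13,15,18]

Scan for sites:
  MvoIV (CGAAACTT, off=2): starts [39, 50, 106] → cuts [41, 52, 108]
  YnoIV (TCCTA, off=0): starts [17, 24, 34, 75] → cuts [17, 24, 34, 75]
  VbrVI (TACGCC, off=2): starts [3, 68, 86, 93, 100] → cuts [5, 70, 88, 95, 102]

Pooled cuts: [5, 17, 24, 34, 41, 52, 70, 75, 88, 95, 102, 108]

Fragments:
  5→17: 12 bp
  17→24: 7 bp
  24→34: 10 bp
  34→41: 7 bp
  41→52: 11 bp
  52→70: 18 bp
  70→75: 5 bp
  75→88: 13 bp
  88→95: 7 bp
  95→102: 7 bp
  102→108: 6 bp
  108→5 (wrap): 118-108+5 = 15 bp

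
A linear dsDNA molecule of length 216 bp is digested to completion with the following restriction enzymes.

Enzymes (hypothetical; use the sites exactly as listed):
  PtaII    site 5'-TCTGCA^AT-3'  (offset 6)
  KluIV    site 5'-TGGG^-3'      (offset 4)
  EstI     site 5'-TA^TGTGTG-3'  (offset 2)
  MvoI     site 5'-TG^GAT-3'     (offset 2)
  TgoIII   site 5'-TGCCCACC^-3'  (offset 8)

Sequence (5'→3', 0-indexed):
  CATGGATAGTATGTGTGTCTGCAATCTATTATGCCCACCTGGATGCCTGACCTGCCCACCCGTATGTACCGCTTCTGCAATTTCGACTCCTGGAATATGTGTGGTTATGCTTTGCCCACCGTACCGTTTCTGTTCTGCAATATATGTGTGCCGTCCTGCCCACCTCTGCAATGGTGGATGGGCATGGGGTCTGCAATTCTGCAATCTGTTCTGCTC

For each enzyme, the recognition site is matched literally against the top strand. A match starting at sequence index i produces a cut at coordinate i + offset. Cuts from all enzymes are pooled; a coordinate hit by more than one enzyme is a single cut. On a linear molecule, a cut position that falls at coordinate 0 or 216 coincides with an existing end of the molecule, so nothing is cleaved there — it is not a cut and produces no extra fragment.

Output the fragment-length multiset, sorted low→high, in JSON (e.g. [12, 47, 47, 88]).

[2,4,5,6,6,6,6,7,7,8,12,13,16,18,19,19,19,20,23]

Scan for sites:
  PtaII (TCTGCAAT, off=6): starts [17, 73, 133, 164, 189, 197] → cuts [23, 79, 139, 170, 195, 203]
  KluIV (TGGG, off=4): starts [178, 184] → cuts [182, 188]
  EstI (TATGTGTG, off=2): starts [9, 95, 142] → cuts [11, 97, 144]
  MvoI (TGGAT, off=2): starts [2, 39, 174] → cuts [4, 41, 176]
  TgoIII (TGCCCACC, off=8): starts [31, 52, 112, 156] → cuts [39, 60, 120, 164]

Pooled cuts: [4, 11, 23, 39, 41, 60, 79, 97, 120, 139, 144, 164, 170, 176, 182, 188, 195, 203]

Fragment lengths:
  [0,4): 4 bp
  [4,11): 7 bp
  [11,23): 12 bp
  [23,39): 16 bp
  [39,41): 2 bp
  [41,60): 19 bp
  [60,79): 19 bp
  [79,97): 18 bp
  [97,120): 23 bp
  [120,139): 19 bp
  [139,144): 5 bp
  [144,164): 20 bp
  [164,170): 6 bp
  [170,176): 6 bp
  [176,182): 6 bp
  [182,188): 6 bp
  [188,195): 7 bp
  [195,203): 8 bp
  [203,216): 13 bp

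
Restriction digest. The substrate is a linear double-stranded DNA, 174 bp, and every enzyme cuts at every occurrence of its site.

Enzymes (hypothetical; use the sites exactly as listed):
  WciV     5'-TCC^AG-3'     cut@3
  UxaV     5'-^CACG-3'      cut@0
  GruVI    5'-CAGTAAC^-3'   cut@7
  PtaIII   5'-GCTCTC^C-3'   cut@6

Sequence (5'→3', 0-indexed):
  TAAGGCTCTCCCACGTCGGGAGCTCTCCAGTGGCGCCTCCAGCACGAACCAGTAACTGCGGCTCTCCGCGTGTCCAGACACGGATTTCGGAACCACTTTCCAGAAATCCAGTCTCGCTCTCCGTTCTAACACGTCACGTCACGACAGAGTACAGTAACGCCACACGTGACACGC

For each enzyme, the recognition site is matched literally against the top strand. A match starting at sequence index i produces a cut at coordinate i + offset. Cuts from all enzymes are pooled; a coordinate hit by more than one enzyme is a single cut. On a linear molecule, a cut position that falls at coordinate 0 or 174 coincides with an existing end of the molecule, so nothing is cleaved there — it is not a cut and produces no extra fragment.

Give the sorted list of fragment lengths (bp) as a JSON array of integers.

Per-enzyme occurrences:
  WciV TCCAG/3: at [25, 37, 72, 98, 106] ⇒ [28, 40, 75, 101, 109]
  UxaV CACG/0: at [11, 42, 78, 129, 134, 139, 162, 169] ⇒ [11, 42, 78, 129, 134, 139, 162, 169]
  GruVI CAGTAAC/7: at [49, 151] ⇒ [56, 158]
  PtaIII GCTCTCC/6: at [4, 21, 60, 115] ⇒ [10, 27, 66, 121]

All cut coordinates (distinct, sorted): [10, 11, 27, 28, 40, 42, 56, 66, 75, 78, 101, 109, 121, 129, 134, 139, 158, 162, 169]

Fragments:
  [0,10): 10 bp
  [10,11): 1 bp
  [11,27): 16 bp
  [27,28): 1 bp
  [28,40): 12 bp
  [40,42): 2 bp
  [42,56): 14 bp
  [56,66): 10 bp
  [66,75): 9 bp
  [75,78): 3 bp
  [78,101): 23 bp
  [101,109): 8 bp
  [109,121): 12 bp
  [121,129): 8 bp
  [129,134): 5 bp
  [134,139): 5 bp
  [139,158): 19 bp
  [158,162): 4 bp
  [162,169): 7 bp
  [169,174): 5 bp

[1,1,2,3,4,5,5,5,7,8,8,9,10,10,12,12,14,16,19,23]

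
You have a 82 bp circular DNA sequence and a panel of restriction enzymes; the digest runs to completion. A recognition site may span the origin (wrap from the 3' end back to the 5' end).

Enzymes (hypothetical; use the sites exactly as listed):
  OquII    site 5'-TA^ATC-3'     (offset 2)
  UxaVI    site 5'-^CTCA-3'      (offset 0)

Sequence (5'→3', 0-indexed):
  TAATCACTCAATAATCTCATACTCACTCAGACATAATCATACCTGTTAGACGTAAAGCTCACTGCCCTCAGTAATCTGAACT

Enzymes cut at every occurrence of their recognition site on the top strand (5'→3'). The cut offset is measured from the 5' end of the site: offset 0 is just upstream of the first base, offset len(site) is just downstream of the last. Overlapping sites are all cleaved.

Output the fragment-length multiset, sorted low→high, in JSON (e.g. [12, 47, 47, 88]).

[2,4,4,6,7,7,9,10,11,22]

Scan for sites:
  OquII TAATC/2: at [0, 11, 33, 71] ⇒ [2, 13, 35, 73]
  UxaVI CTCA/0: at [6, 15, 21, 25, 57, 66] ⇒ [6, 15, 21, 25, 57, 66]

Pooled cuts: [2, 6, 13, 15, 21, 25, 35, 57, 66, 73]

Fragments:
  2→6: 4 bp
  6→13: 7 bp
  13→15: 2 bp
  15→21: 6 bp
  21→25: 4 bp
  25→35: 10 bp
  35→57: 22 bp
  57→66: 9 bp
  66→73: 7 bp
  73→2 (wrap): 82-73+2 = 11 bp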